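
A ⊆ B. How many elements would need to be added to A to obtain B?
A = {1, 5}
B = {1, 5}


Set A = {1, 5}, |A| = 2
Set B = {1, 5}, |B| = 2
Since A ⊆ B: B \ A = {}
|B| - |A| = 2 - 2 = 0

0


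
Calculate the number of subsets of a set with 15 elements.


The set has 15 elements.
The power set contains all possible subsets.
|P(A)| = 2^|A| = 2^15 = 32768

32768


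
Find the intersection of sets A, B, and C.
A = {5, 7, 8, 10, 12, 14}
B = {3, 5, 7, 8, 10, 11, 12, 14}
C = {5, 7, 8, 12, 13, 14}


Set A = {5, 7, 8, 10, 12, 14}
Set B = {3, 5, 7, 8, 10, 11, 12, 14}
Set C = {5, 7, 8, 12, 13, 14}
First, A ∩ B = {5, 7, 8, 10, 12, 14}
Then, (A ∩ B) ∩ C = {5, 7, 8, 12, 14}

{5, 7, 8, 12, 14}


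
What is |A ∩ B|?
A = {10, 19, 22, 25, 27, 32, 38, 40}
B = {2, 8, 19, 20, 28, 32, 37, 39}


Set A = {10, 19, 22, 25, 27, 32, 38, 40}
Set B = {2, 8, 19, 20, 28, 32, 37, 39}
A ∩ B = {19, 32}
|A ∩ B| = 2

2


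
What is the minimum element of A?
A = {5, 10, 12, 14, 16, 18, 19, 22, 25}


Set A = {5, 10, 12, 14, 16, 18, 19, 22, 25}
Elements in ascending order: 5, 10, 12, 14, 16, 18, 19, 22, 25
The smallest element is 5.

5


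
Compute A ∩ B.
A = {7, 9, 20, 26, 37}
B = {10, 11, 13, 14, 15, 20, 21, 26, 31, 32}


Set A = {7, 9, 20, 26, 37}
Set B = {10, 11, 13, 14, 15, 20, 21, 26, 31, 32}
A ∩ B includes only elements in both sets.
Check each element of A against B:
7 ✗, 9 ✗, 20 ✓, 26 ✓, 37 ✗
A ∩ B = {20, 26}

{20, 26}


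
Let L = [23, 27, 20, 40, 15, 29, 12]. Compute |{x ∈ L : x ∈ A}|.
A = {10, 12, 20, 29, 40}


Set A = {10, 12, 20, 29, 40}
Candidates: [23, 27, 20, 40, 15, 29, 12]
Check each candidate:
23 ∉ A, 27 ∉ A, 20 ∈ A, 40 ∈ A, 15 ∉ A, 29 ∈ A, 12 ∈ A
Count of candidates in A: 4

4


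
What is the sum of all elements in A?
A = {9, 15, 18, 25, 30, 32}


Set A = {9, 15, 18, 25, 30, 32}
Sum = 9 + 15 + 18 + 25 + 30 + 32 = 129

129


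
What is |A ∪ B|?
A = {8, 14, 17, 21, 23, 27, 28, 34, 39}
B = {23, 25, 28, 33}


Set A = {8, 14, 17, 21, 23, 27, 28, 34, 39}, |A| = 9
Set B = {23, 25, 28, 33}, |B| = 4
A ∩ B = {23, 28}, |A ∩ B| = 2
|A ∪ B| = |A| + |B| - |A ∩ B| = 9 + 4 - 2 = 11

11


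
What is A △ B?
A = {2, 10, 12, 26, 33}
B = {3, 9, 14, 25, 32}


Set A = {2, 10, 12, 26, 33}
Set B = {3, 9, 14, 25, 32}
A △ B = (A \ B) ∪ (B \ A)
Elements in A but not B: {2, 10, 12, 26, 33}
Elements in B but not A: {3, 9, 14, 25, 32}
A △ B = {2, 3, 9, 10, 12, 14, 25, 26, 32, 33}

{2, 3, 9, 10, 12, 14, 25, 26, 32, 33}


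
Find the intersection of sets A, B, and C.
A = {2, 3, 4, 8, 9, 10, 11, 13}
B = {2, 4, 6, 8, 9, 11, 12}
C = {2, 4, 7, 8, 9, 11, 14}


Set A = {2, 3, 4, 8, 9, 10, 11, 13}
Set B = {2, 4, 6, 8, 9, 11, 12}
Set C = {2, 4, 7, 8, 9, 11, 14}
First, A ∩ B = {2, 4, 8, 9, 11}
Then, (A ∩ B) ∩ C = {2, 4, 8, 9, 11}

{2, 4, 8, 9, 11}


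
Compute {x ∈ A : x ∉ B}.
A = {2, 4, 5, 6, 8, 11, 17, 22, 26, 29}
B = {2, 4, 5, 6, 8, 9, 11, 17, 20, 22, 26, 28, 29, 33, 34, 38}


Set A = {2, 4, 5, 6, 8, 11, 17, 22, 26, 29}
Set B = {2, 4, 5, 6, 8, 9, 11, 17, 20, 22, 26, 28, 29, 33, 34, 38}
Check each element of A against B:
2 ∈ B, 4 ∈ B, 5 ∈ B, 6 ∈ B, 8 ∈ B, 11 ∈ B, 17 ∈ B, 22 ∈ B, 26 ∈ B, 29 ∈ B
Elements of A not in B: {}

{}


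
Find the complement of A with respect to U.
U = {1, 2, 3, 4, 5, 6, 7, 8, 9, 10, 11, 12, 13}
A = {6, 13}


Universal set U = {1, 2, 3, 4, 5, 6, 7, 8, 9, 10, 11, 12, 13}
Set A = {6, 13}
A' = U \ A = elements in U but not in A
Checking each element of U:
1 (not in A, include), 2 (not in A, include), 3 (not in A, include), 4 (not in A, include), 5 (not in A, include), 6 (in A, exclude), 7 (not in A, include), 8 (not in A, include), 9 (not in A, include), 10 (not in A, include), 11 (not in A, include), 12 (not in A, include), 13 (in A, exclude)
A' = {1, 2, 3, 4, 5, 7, 8, 9, 10, 11, 12}

{1, 2, 3, 4, 5, 7, 8, 9, 10, 11, 12}


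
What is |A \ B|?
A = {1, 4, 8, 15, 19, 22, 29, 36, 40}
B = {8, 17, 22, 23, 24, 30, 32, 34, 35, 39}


Set A = {1, 4, 8, 15, 19, 22, 29, 36, 40}
Set B = {8, 17, 22, 23, 24, 30, 32, 34, 35, 39}
A \ B = {1, 4, 15, 19, 29, 36, 40}
|A \ B| = 7

7


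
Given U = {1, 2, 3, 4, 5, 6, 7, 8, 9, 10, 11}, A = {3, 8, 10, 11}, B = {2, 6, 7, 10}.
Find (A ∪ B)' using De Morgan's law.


U = {1, 2, 3, 4, 5, 6, 7, 8, 9, 10, 11}
A = {3, 8, 10, 11}, B = {2, 6, 7, 10}
A ∪ B = {2, 3, 6, 7, 8, 10, 11}
(A ∪ B)' = U \ (A ∪ B) = {1, 4, 5, 9}
Verification via A' ∩ B': A' = {1, 2, 4, 5, 6, 7, 9}, B' = {1, 3, 4, 5, 8, 9, 11}
A' ∩ B' = {1, 4, 5, 9} ✓

{1, 4, 5, 9}


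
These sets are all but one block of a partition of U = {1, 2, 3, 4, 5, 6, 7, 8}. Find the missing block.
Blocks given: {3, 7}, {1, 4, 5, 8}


U = {1, 2, 3, 4, 5, 6, 7, 8}
Shown blocks: {3, 7}, {1, 4, 5, 8}
A partition's blocks are pairwise disjoint and cover U, so the missing block = U \ (union of shown blocks).
Union of shown blocks: {1, 3, 4, 5, 7, 8}
Missing block = U \ (union) = {2, 6}

{2, 6}


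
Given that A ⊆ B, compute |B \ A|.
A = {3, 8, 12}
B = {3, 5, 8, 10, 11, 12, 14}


Set A = {3, 8, 12}, |A| = 3
Set B = {3, 5, 8, 10, 11, 12, 14}, |B| = 7
Since A ⊆ B: B \ A = {5, 10, 11, 14}
|B| - |A| = 7 - 3 = 4

4


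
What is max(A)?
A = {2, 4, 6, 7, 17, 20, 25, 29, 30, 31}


Set A = {2, 4, 6, 7, 17, 20, 25, 29, 30, 31}
Elements in ascending order: 2, 4, 6, 7, 17, 20, 25, 29, 30, 31
The largest element is 31.

31


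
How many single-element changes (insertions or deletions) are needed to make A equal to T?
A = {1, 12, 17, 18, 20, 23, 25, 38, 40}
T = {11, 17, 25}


Set A = {1, 12, 17, 18, 20, 23, 25, 38, 40}
Set T = {11, 17, 25}
Elements to remove from A (in A, not in T): {1, 12, 18, 20, 23, 38, 40} → 7 removals
Elements to add to A (in T, not in A): {11} → 1 additions
Total edits = 7 + 1 = 8

8


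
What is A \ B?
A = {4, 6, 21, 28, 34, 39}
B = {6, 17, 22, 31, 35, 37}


Set A = {4, 6, 21, 28, 34, 39}
Set B = {6, 17, 22, 31, 35, 37}
A \ B includes elements in A that are not in B.
Check each element of A:
4 (not in B, keep), 6 (in B, remove), 21 (not in B, keep), 28 (not in B, keep), 34 (not in B, keep), 39 (not in B, keep)
A \ B = {4, 21, 28, 34, 39}

{4, 21, 28, 34, 39}


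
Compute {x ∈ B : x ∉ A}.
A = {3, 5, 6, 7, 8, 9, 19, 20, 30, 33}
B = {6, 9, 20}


Set A = {3, 5, 6, 7, 8, 9, 19, 20, 30, 33}
Set B = {6, 9, 20}
Check each element of B against A:
6 ∈ A, 9 ∈ A, 20 ∈ A
Elements of B not in A: {}

{}


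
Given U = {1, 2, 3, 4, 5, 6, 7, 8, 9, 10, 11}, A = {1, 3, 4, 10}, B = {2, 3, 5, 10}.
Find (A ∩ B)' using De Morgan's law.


U = {1, 2, 3, 4, 5, 6, 7, 8, 9, 10, 11}
A = {1, 3, 4, 10}, B = {2, 3, 5, 10}
A ∩ B = {3, 10}
(A ∩ B)' = U \ (A ∩ B) = {1, 2, 4, 5, 6, 7, 8, 9, 11}
Verification via A' ∪ B': A' = {2, 5, 6, 7, 8, 9, 11}, B' = {1, 4, 6, 7, 8, 9, 11}
A' ∪ B' = {1, 2, 4, 5, 6, 7, 8, 9, 11} ✓

{1, 2, 4, 5, 6, 7, 8, 9, 11}


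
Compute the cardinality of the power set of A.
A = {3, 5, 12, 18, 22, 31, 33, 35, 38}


Set A = {3, 5, 12, 18, 22, 31, 33, 35, 38}
|A| = 9
The power set P(A) contains all subsets of A.
|P(A)| = 2^|A| = 2^9 = 512

512


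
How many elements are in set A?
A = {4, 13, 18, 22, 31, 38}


Set A = {4, 13, 18, 22, 31, 38}
Listing elements: 4, 13, 18, 22, 31, 38
Counting: 6 elements
|A| = 6

6


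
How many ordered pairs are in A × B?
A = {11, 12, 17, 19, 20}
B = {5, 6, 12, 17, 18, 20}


Set A = {11, 12, 17, 19, 20} has 5 elements.
Set B = {5, 6, 12, 17, 18, 20} has 6 elements.
|A × B| = |A| × |B| = 5 × 6 = 30

30


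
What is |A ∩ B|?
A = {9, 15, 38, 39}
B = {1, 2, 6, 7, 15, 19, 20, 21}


Set A = {9, 15, 38, 39}
Set B = {1, 2, 6, 7, 15, 19, 20, 21}
A ∩ B = {15}
|A ∩ B| = 1

1


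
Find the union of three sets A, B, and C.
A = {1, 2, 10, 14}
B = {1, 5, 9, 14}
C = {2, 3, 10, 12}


Set A = {1, 2, 10, 14}
Set B = {1, 5, 9, 14}
Set C = {2, 3, 10, 12}
First, A ∪ B = {1, 2, 5, 9, 10, 14}
Then, (A ∪ B) ∪ C = {1, 2, 3, 5, 9, 10, 12, 14}

{1, 2, 3, 5, 9, 10, 12, 14}


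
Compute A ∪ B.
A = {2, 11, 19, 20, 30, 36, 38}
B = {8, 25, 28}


Set A = {2, 11, 19, 20, 30, 36, 38}
Set B = {8, 25, 28}
A ∪ B includes all elements in either set.
Elements from A: {2, 11, 19, 20, 30, 36, 38}
Elements from B not already included: {8, 25, 28}
A ∪ B = {2, 8, 11, 19, 20, 25, 28, 30, 36, 38}

{2, 8, 11, 19, 20, 25, 28, 30, 36, 38}


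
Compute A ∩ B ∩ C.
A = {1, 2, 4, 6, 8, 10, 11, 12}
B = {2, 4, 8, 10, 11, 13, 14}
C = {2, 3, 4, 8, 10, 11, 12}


Set A = {1, 2, 4, 6, 8, 10, 11, 12}
Set B = {2, 4, 8, 10, 11, 13, 14}
Set C = {2, 3, 4, 8, 10, 11, 12}
First, A ∩ B = {2, 4, 8, 10, 11}
Then, (A ∩ B) ∩ C = {2, 4, 8, 10, 11}

{2, 4, 8, 10, 11}


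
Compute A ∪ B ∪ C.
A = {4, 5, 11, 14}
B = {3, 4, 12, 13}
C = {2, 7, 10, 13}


Set A = {4, 5, 11, 14}
Set B = {3, 4, 12, 13}
Set C = {2, 7, 10, 13}
First, A ∪ B = {3, 4, 5, 11, 12, 13, 14}
Then, (A ∪ B) ∪ C = {2, 3, 4, 5, 7, 10, 11, 12, 13, 14}

{2, 3, 4, 5, 7, 10, 11, 12, 13, 14}


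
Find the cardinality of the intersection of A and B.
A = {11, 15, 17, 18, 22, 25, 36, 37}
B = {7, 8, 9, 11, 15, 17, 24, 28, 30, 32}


Set A = {11, 15, 17, 18, 22, 25, 36, 37}
Set B = {7, 8, 9, 11, 15, 17, 24, 28, 30, 32}
A ∩ B = {11, 15, 17}
|A ∩ B| = 3

3


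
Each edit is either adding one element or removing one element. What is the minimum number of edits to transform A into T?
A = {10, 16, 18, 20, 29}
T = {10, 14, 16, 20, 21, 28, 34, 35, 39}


Set A = {10, 16, 18, 20, 29}
Set T = {10, 14, 16, 20, 21, 28, 34, 35, 39}
Elements to remove from A (in A, not in T): {18, 29} → 2 removals
Elements to add to A (in T, not in A): {14, 21, 28, 34, 35, 39} → 6 additions
Total edits = 2 + 6 = 8

8


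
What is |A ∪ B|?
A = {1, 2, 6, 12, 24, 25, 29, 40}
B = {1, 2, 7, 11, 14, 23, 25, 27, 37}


Set A = {1, 2, 6, 12, 24, 25, 29, 40}, |A| = 8
Set B = {1, 2, 7, 11, 14, 23, 25, 27, 37}, |B| = 9
A ∩ B = {1, 2, 25}, |A ∩ B| = 3
|A ∪ B| = |A| + |B| - |A ∩ B| = 8 + 9 - 3 = 14

14


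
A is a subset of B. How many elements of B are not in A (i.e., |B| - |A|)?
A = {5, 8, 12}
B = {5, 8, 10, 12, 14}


Set A = {5, 8, 12}, |A| = 3
Set B = {5, 8, 10, 12, 14}, |B| = 5
Since A ⊆ B: B \ A = {10, 14}
|B| - |A| = 5 - 3 = 2

2


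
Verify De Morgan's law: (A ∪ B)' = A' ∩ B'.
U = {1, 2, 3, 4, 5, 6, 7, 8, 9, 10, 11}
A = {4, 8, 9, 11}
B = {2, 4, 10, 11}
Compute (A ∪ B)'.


U = {1, 2, 3, 4, 5, 6, 7, 8, 9, 10, 11}
A = {4, 8, 9, 11}, B = {2, 4, 10, 11}
A ∪ B = {2, 4, 8, 9, 10, 11}
(A ∪ B)' = U \ (A ∪ B) = {1, 3, 5, 6, 7}
Verification via A' ∩ B': A' = {1, 2, 3, 5, 6, 7, 10}, B' = {1, 3, 5, 6, 7, 8, 9}
A' ∩ B' = {1, 3, 5, 6, 7} ✓

{1, 3, 5, 6, 7}


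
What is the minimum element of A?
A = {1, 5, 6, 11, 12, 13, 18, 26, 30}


Set A = {1, 5, 6, 11, 12, 13, 18, 26, 30}
Elements in ascending order: 1, 5, 6, 11, 12, 13, 18, 26, 30
The smallest element is 1.

1


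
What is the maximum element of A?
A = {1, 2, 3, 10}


Set A = {1, 2, 3, 10}
Elements in ascending order: 1, 2, 3, 10
The largest element is 10.

10


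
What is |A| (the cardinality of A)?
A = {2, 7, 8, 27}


Set A = {2, 7, 8, 27}
Listing elements: 2, 7, 8, 27
Counting: 4 elements
|A| = 4

4


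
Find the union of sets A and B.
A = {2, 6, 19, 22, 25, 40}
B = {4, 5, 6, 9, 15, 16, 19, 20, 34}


Set A = {2, 6, 19, 22, 25, 40}
Set B = {4, 5, 6, 9, 15, 16, 19, 20, 34}
A ∪ B includes all elements in either set.
Elements from A: {2, 6, 19, 22, 25, 40}
Elements from B not already included: {4, 5, 9, 15, 16, 20, 34}
A ∪ B = {2, 4, 5, 6, 9, 15, 16, 19, 20, 22, 25, 34, 40}

{2, 4, 5, 6, 9, 15, 16, 19, 20, 22, 25, 34, 40}


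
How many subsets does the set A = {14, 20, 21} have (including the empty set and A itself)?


Set A = {14, 20, 21}
|A| = 3
The power set P(A) contains all subsets of A.
|P(A)| = 2^|A| = 2^3 = 8

8


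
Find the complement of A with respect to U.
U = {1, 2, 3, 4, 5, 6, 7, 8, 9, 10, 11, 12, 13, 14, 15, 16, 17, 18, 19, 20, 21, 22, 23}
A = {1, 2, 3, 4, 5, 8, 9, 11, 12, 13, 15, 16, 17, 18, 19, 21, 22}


Universal set U = {1, 2, 3, 4, 5, 6, 7, 8, 9, 10, 11, 12, 13, 14, 15, 16, 17, 18, 19, 20, 21, 22, 23}
Set A = {1, 2, 3, 4, 5, 8, 9, 11, 12, 13, 15, 16, 17, 18, 19, 21, 22}
A' = U \ A = elements in U but not in A
Checking each element of U:
1 (in A, exclude), 2 (in A, exclude), 3 (in A, exclude), 4 (in A, exclude), 5 (in A, exclude), 6 (not in A, include), 7 (not in A, include), 8 (in A, exclude), 9 (in A, exclude), 10 (not in A, include), 11 (in A, exclude), 12 (in A, exclude), 13 (in A, exclude), 14 (not in A, include), 15 (in A, exclude), 16 (in A, exclude), 17 (in A, exclude), 18 (in A, exclude), 19 (in A, exclude), 20 (not in A, include), 21 (in A, exclude), 22 (in A, exclude), 23 (not in A, include)
A' = {6, 7, 10, 14, 20, 23}

{6, 7, 10, 14, 20, 23}


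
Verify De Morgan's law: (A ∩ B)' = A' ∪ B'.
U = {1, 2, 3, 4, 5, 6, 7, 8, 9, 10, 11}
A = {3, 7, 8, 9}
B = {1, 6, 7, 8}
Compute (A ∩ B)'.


U = {1, 2, 3, 4, 5, 6, 7, 8, 9, 10, 11}
A = {3, 7, 8, 9}, B = {1, 6, 7, 8}
A ∩ B = {7, 8}
(A ∩ B)' = U \ (A ∩ B) = {1, 2, 3, 4, 5, 6, 9, 10, 11}
Verification via A' ∪ B': A' = {1, 2, 4, 5, 6, 10, 11}, B' = {2, 3, 4, 5, 9, 10, 11}
A' ∪ B' = {1, 2, 3, 4, 5, 6, 9, 10, 11} ✓

{1, 2, 3, 4, 5, 6, 9, 10, 11}


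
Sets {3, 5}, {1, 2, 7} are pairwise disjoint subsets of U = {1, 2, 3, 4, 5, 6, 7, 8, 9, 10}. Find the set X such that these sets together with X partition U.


U = {1, 2, 3, 4, 5, 6, 7, 8, 9, 10}
Shown blocks: {3, 5}, {1, 2, 7}
A partition's blocks are pairwise disjoint and cover U, so the missing block = U \ (union of shown blocks).
Union of shown blocks: {1, 2, 3, 5, 7}
Missing block = U \ (union) = {4, 6, 8, 9, 10}

{4, 6, 8, 9, 10}


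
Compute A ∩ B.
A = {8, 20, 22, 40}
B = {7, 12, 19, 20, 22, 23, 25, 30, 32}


Set A = {8, 20, 22, 40}
Set B = {7, 12, 19, 20, 22, 23, 25, 30, 32}
A ∩ B includes only elements in both sets.
Check each element of A against B:
8 ✗, 20 ✓, 22 ✓, 40 ✗
A ∩ B = {20, 22}

{20, 22}


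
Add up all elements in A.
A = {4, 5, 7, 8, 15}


Set A = {4, 5, 7, 8, 15}
Sum = 4 + 5 + 7 + 8 + 15 = 39

39


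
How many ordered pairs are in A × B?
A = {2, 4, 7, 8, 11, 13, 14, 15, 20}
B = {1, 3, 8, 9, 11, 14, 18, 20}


Set A = {2, 4, 7, 8, 11, 13, 14, 15, 20} has 9 elements.
Set B = {1, 3, 8, 9, 11, 14, 18, 20} has 8 elements.
|A × B| = |A| × |B| = 9 × 8 = 72

72


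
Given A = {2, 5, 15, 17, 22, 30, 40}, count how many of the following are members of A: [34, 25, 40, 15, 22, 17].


Set A = {2, 5, 15, 17, 22, 30, 40}
Candidates: [34, 25, 40, 15, 22, 17]
Check each candidate:
34 ∉ A, 25 ∉ A, 40 ∈ A, 15 ∈ A, 22 ∈ A, 17 ∈ A
Count of candidates in A: 4

4


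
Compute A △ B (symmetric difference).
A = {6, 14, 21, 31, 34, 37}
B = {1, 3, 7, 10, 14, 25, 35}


Set A = {6, 14, 21, 31, 34, 37}
Set B = {1, 3, 7, 10, 14, 25, 35}
A △ B = (A \ B) ∪ (B \ A)
Elements in A but not B: {6, 21, 31, 34, 37}
Elements in B but not A: {1, 3, 7, 10, 25, 35}
A △ B = {1, 3, 6, 7, 10, 21, 25, 31, 34, 35, 37}

{1, 3, 6, 7, 10, 21, 25, 31, 34, 35, 37}


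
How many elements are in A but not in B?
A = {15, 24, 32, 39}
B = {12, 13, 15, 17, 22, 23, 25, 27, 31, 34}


Set A = {15, 24, 32, 39}
Set B = {12, 13, 15, 17, 22, 23, 25, 27, 31, 34}
A \ B = {24, 32, 39}
|A \ B| = 3

3


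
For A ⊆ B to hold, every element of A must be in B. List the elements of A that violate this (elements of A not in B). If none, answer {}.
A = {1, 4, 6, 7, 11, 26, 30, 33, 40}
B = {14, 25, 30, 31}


Set A = {1, 4, 6, 7, 11, 26, 30, 33, 40}
Set B = {14, 25, 30, 31}
Check each element of A against B:
1 ∉ B (include), 4 ∉ B (include), 6 ∉ B (include), 7 ∉ B (include), 11 ∉ B (include), 26 ∉ B (include), 30 ∈ B, 33 ∉ B (include), 40 ∉ B (include)
Elements of A not in B: {1, 4, 6, 7, 11, 26, 33, 40}

{1, 4, 6, 7, 11, 26, 33, 40}


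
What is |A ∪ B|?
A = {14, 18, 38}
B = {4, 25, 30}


Set A = {14, 18, 38}, |A| = 3
Set B = {4, 25, 30}, |B| = 3
A ∩ B = {}, |A ∩ B| = 0
|A ∪ B| = |A| + |B| - |A ∩ B| = 3 + 3 - 0 = 6

6


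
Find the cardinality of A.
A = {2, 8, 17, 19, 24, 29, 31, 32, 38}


Set A = {2, 8, 17, 19, 24, 29, 31, 32, 38}
Listing elements: 2, 8, 17, 19, 24, 29, 31, 32, 38
Counting: 9 elements
|A| = 9

9


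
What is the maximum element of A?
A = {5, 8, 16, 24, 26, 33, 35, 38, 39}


Set A = {5, 8, 16, 24, 26, 33, 35, 38, 39}
Elements in ascending order: 5, 8, 16, 24, 26, 33, 35, 38, 39
The largest element is 39.

39


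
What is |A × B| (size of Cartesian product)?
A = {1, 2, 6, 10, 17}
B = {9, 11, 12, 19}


Set A = {1, 2, 6, 10, 17} has 5 elements.
Set B = {9, 11, 12, 19} has 4 elements.
|A × B| = |A| × |B| = 5 × 4 = 20

20


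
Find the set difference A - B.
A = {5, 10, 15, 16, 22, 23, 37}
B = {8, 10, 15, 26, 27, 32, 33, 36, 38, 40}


Set A = {5, 10, 15, 16, 22, 23, 37}
Set B = {8, 10, 15, 26, 27, 32, 33, 36, 38, 40}
A \ B includes elements in A that are not in B.
Check each element of A:
5 (not in B, keep), 10 (in B, remove), 15 (in B, remove), 16 (not in B, keep), 22 (not in B, keep), 23 (not in B, keep), 37 (not in B, keep)
A \ B = {5, 16, 22, 23, 37}

{5, 16, 22, 23, 37}


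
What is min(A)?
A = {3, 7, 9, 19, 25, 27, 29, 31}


Set A = {3, 7, 9, 19, 25, 27, 29, 31}
Elements in ascending order: 3, 7, 9, 19, 25, 27, 29, 31
The smallest element is 3.

3


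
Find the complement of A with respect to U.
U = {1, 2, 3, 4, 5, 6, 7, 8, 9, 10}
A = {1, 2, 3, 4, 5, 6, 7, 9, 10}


Universal set U = {1, 2, 3, 4, 5, 6, 7, 8, 9, 10}
Set A = {1, 2, 3, 4, 5, 6, 7, 9, 10}
A' = U \ A = elements in U but not in A
Checking each element of U:
1 (in A, exclude), 2 (in A, exclude), 3 (in A, exclude), 4 (in A, exclude), 5 (in A, exclude), 6 (in A, exclude), 7 (in A, exclude), 8 (not in A, include), 9 (in A, exclude), 10 (in A, exclude)
A' = {8}

{8}


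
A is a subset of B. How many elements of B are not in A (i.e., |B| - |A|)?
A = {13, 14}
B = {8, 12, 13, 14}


Set A = {13, 14}, |A| = 2
Set B = {8, 12, 13, 14}, |B| = 4
Since A ⊆ B: B \ A = {8, 12}
|B| - |A| = 4 - 2 = 2

2


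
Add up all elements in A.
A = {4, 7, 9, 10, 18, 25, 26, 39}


Set A = {4, 7, 9, 10, 18, 25, 26, 39}
Sum = 4 + 7 + 9 + 10 + 18 + 25 + 26 + 39 = 138

138


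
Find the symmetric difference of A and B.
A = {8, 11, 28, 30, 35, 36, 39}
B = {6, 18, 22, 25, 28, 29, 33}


Set A = {8, 11, 28, 30, 35, 36, 39}
Set B = {6, 18, 22, 25, 28, 29, 33}
A △ B = (A \ B) ∪ (B \ A)
Elements in A but not B: {8, 11, 30, 35, 36, 39}
Elements in B but not A: {6, 18, 22, 25, 29, 33}
A △ B = {6, 8, 11, 18, 22, 25, 29, 30, 33, 35, 36, 39}

{6, 8, 11, 18, 22, 25, 29, 30, 33, 35, 36, 39}


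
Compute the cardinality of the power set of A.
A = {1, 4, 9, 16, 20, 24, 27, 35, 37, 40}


Set A = {1, 4, 9, 16, 20, 24, 27, 35, 37, 40}
|A| = 10
The power set P(A) contains all subsets of A.
|P(A)| = 2^|A| = 2^10 = 1024

1024


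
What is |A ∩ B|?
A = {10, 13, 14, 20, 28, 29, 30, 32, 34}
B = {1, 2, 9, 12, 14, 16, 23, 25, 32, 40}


Set A = {10, 13, 14, 20, 28, 29, 30, 32, 34}
Set B = {1, 2, 9, 12, 14, 16, 23, 25, 32, 40}
A ∩ B = {14, 32}
|A ∩ B| = 2

2


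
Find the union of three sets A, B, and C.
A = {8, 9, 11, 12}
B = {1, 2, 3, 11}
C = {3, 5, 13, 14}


Set A = {8, 9, 11, 12}
Set B = {1, 2, 3, 11}
Set C = {3, 5, 13, 14}
First, A ∪ B = {1, 2, 3, 8, 9, 11, 12}
Then, (A ∪ B) ∪ C = {1, 2, 3, 5, 8, 9, 11, 12, 13, 14}

{1, 2, 3, 5, 8, 9, 11, 12, 13, 14}


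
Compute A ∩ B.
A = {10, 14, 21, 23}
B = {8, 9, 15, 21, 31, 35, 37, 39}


Set A = {10, 14, 21, 23}
Set B = {8, 9, 15, 21, 31, 35, 37, 39}
A ∩ B includes only elements in both sets.
Check each element of A against B:
10 ✗, 14 ✗, 21 ✓, 23 ✗
A ∩ B = {21}

{21}


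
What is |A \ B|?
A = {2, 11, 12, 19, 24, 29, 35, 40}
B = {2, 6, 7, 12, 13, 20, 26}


Set A = {2, 11, 12, 19, 24, 29, 35, 40}
Set B = {2, 6, 7, 12, 13, 20, 26}
A \ B = {11, 19, 24, 29, 35, 40}
|A \ B| = 6

6


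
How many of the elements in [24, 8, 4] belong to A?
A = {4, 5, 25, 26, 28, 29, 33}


Set A = {4, 5, 25, 26, 28, 29, 33}
Candidates: [24, 8, 4]
Check each candidate:
24 ∉ A, 8 ∉ A, 4 ∈ A
Count of candidates in A: 1

1


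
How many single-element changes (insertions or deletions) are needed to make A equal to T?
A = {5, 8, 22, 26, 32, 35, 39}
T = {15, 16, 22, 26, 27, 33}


Set A = {5, 8, 22, 26, 32, 35, 39}
Set T = {15, 16, 22, 26, 27, 33}
Elements to remove from A (in A, not in T): {5, 8, 32, 35, 39} → 5 removals
Elements to add to A (in T, not in A): {15, 16, 27, 33} → 4 additions
Total edits = 5 + 4 = 9

9


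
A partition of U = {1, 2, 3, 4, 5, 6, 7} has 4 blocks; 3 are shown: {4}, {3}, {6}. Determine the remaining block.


U = {1, 2, 3, 4, 5, 6, 7}
Shown blocks: {4}, {3}, {6}
A partition's blocks are pairwise disjoint and cover U, so the missing block = U \ (union of shown blocks).
Union of shown blocks: {3, 4, 6}
Missing block = U \ (union) = {1, 2, 5, 7}

{1, 2, 5, 7}


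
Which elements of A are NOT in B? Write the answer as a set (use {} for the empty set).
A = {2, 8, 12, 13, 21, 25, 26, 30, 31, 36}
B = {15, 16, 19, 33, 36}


Set A = {2, 8, 12, 13, 21, 25, 26, 30, 31, 36}
Set B = {15, 16, 19, 33, 36}
Check each element of A against B:
2 ∉ B (include), 8 ∉ B (include), 12 ∉ B (include), 13 ∉ B (include), 21 ∉ B (include), 25 ∉ B (include), 26 ∉ B (include), 30 ∉ B (include), 31 ∉ B (include), 36 ∈ B
Elements of A not in B: {2, 8, 12, 13, 21, 25, 26, 30, 31}

{2, 8, 12, 13, 21, 25, 26, 30, 31}


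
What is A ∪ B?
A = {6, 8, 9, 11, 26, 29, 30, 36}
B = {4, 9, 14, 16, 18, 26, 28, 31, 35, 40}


Set A = {6, 8, 9, 11, 26, 29, 30, 36}
Set B = {4, 9, 14, 16, 18, 26, 28, 31, 35, 40}
A ∪ B includes all elements in either set.
Elements from A: {6, 8, 9, 11, 26, 29, 30, 36}
Elements from B not already included: {4, 14, 16, 18, 28, 31, 35, 40}
A ∪ B = {4, 6, 8, 9, 11, 14, 16, 18, 26, 28, 29, 30, 31, 35, 36, 40}

{4, 6, 8, 9, 11, 14, 16, 18, 26, 28, 29, 30, 31, 35, 36, 40}


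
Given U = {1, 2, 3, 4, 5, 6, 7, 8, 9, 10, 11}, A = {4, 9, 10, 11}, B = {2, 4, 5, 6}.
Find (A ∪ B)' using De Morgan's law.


U = {1, 2, 3, 4, 5, 6, 7, 8, 9, 10, 11}
A = {4, 9, 10, 11}, B = {2, 4, 5, 6}
A ∪ B = {2, 4, 5, 6, 9, 10, 11}
(A ∪ B)' = U \ (A ∪ B) = {1, 3, 7, 8}
Verification via A' ∩ B': A' = {1, 2, 3, 5, 6, 7, 8}, B' = {1, 3, 7, 8, 9, 10, 11}
A' ∩ B' = {1, 3, 7, 8} ✓

{1, 3, 7, 8}


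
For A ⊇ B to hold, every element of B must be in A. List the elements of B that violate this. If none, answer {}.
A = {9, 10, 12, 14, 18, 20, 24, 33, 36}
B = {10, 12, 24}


Set A = {9, 10, 12, 14, 18, 20, 24, 33, 36}
Set B = {10, 12, 24}
Check each element of B against A:
10 ∈ A, 12 ∈ A, 24 ∈ A
Elements of B not in A: {}

{}


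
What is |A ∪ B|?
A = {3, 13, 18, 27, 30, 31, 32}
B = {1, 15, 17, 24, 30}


Set A = {3, 13, 18, 27, 30, 31, 32}, |A| = 7
Set B = {1, 15, 17, 24, 30}, |B| = 5
A ∩ B = {30}, |A ∩ B| = 1
|A ∪ B| = |A| + |B| - |A ∩ B| = 7 + 5 - 1 = 11

11


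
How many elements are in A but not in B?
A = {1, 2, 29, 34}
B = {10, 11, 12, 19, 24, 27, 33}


Set A = {1, 2, 29, 34}
Set B = {10, 11, 12, 19, 24, 27, 33}
A \ B = {1, 2, 29, 34}
|A \ B| = 4

4


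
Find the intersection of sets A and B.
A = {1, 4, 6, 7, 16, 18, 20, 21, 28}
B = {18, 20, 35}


Set A = {1, 4, 6, 7, 16, 18, 20, 21, 28}
Set B = {18, 20, 35}
A ∩ B includes only elements in both sets.
Check each element of A against B:
1 ✗, 4 ✗, 6 ✗, 7 ✗, 16 ✗, 18 ✓, 20 ✓, 21 ✗, 28 ✗
A ∩ B = {18, 20}

{18, 20}


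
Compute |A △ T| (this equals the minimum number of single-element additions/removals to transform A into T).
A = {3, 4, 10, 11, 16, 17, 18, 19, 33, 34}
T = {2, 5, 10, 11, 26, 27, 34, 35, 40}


Set A = {3, 4, 10, 11, 16, 17, 18, 19, 33, 34}
Set T = {2, 5, 10, 11, 26, 27, 34, 35, 40}
Elements to remove from A (in A, not in T): {3, 4, 16, 17, 18, 19, 33} → 7 removals
Elements to add to A (in T, not in A): {2, 5, 26, 27, 35, 40} → 6 additions
Total edits = 7 + 6 = 13

13


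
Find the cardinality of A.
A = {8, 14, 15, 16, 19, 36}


Set A = {8, 14, 15, 16, 19, 36}
Listing elements: 8, 14, 15, 16, 19, 36
Counting: 6 elements
|A| = 6

6


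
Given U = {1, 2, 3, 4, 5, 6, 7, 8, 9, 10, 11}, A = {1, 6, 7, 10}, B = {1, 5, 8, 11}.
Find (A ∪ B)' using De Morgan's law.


U = {1, 2, 3, 4, 5, 6, 7, 8, 9, 10, 11}
A = {1, 6, 7, 10}, B = {1, 5, 8, 11}
A ∪ B = {1, 5, 6, 7, 8, 10, 11}
(A ∪ B)' = U \ (A ∪ B) = {2, 3, 4, 9}
Verification via A' ∩ B': A' = {2, 3, 4, 5, 8, 9, 11}, B' = {2, 3, 4, 6, 7, 9, 10}
A' ∩ B' = {2, 3, 4, 9} ✓

{2, 3, 4, 9}


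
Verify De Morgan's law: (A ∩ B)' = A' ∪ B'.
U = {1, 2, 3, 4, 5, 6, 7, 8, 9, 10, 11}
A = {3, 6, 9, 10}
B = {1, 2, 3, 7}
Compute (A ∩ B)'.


U = {1, 2, 3, 4, 5, 6, 7, 8, 9, 10, 11}
A = {3, 6, 9, 10}, B = {1, 2, 3, 7}
A ∩ B = {3}
(A ∩ B)' = U \ (A ∩ B) = {1, 2, 4, 5, 6, 7, 8, 9, 10, 11}
Verification via A' ∪ B': A' = {1, 2, 4, 5, 7, 8, 11}, B' = {4, 5, 6, 8, 9, 10, 11}
A' ∪ B' = {1, 2, 4, 5, 6, 7, 8, 9, 10, 11} ✓

{1, 2, 4, 5, 6, 7, 8, 9, 10, 11}


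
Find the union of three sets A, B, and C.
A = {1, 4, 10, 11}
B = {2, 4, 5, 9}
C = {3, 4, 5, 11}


Set A = {1, 4, 10, 11}
Set B = {2, 4, 5, 9}
Set C = {3, 4, 5, 11}
First, A ∪ B = {1, 2, 4, 5, 9, 10, 11}
Then, (A ∪ B) ∪ C = {1, 2, 3, 4, 5, 9, 10, 11}

{1, 2, 3, 4, 5, 9, 10, 11}


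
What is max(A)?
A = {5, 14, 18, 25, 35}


Set A = {5, 14, 18, 25, 35}
Elements in ascending order: 5, 14, 18, 25, 35
The largest element is 35.

35


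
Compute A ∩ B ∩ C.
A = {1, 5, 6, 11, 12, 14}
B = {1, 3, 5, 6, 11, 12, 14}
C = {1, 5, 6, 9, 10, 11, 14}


Set A = {1, 5, 6, 11, 12, 14}
Set B = {1, 3, 5, 6, 11, 12, 14}
Set C = {1, 5, 6, 9, 10, 11, 14}
First, A ∩ B = {1, 5, 6, 11, 12, 14}
Then, (A ∩ B) ∩ C = {1, 5, 6, 11, 14}

{1, 5, 6, 11, 14}


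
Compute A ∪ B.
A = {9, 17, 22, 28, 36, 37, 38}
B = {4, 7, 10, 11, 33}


Set A = {9, 17, 22, 28, 36, 37, 38}
Set B = {4, 7, 10, 11, 33}
A ∪ B includes all elements in either set.
Elements from A: {9, 17, 22, 28, 36, 37, 38}
Elements from B not already included: {4, 7, 10, 11, 33}
A ∪ B = {4, 7, 9, 10, 11, 17, 22, 28, 33, 36, 37, 38}

{4, 7, 9, 10, 11, 17, 22, 28, 33, 36, 37, 38}


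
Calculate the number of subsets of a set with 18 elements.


The set has 18 elements.
The power set contains all possible subsets.
|P(A)| = 2^|A| = 2^18 = 262144

262144


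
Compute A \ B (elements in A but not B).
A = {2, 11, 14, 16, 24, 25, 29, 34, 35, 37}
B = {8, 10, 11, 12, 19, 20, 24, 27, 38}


Set A = {2, 11, 14, 16, 24, 25, 29, 34, 35, 37}
Set B = {8, 10, 11, 12, 19, 20, 24, 27, 38}
A \ B includes elements in A that are not in B.
Check each element of A:
2 (not in B, keep), 11 (in B, remove), 14 (not in B, keep), 16 (not in B, keep), 24 (in B, remove), 25 (not in B, keep), 29 (not in B, keep), 34 (not in B, keep), 35 (not in B, keep), 37 (not in B, keep)
A \ B = {2, 14, 16, 25, 29, 34, 35, 37}

{2, 14, 16, 25, 29, 34, 35, 37}


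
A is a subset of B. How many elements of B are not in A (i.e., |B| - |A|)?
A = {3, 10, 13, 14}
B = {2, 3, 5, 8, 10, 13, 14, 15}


Set A = {3, 10, 13, 14}, |A| = 4
Set B = {2, 3, 5, 8, 10, 13, 14, 15}, |B| = 8
Since A ⊆ B: B \ A = {2, 5, 8, 15}
|B| - |A| = 8 - 4 = 4

4


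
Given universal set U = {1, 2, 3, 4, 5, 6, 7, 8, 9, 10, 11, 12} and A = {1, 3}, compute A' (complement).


Universal set U = {1, 2, 3, 4, 5, 6, 7, 8, 9, 10, 11, 12}
Set A = {1, 3}
A' = U \ A = elements in U but not in A
Checking each element of U:
1 (in A, exclude), 2 (not in A, include), 3 (in A, exclude), 4 (not in A, include), 5 (not in A, include), 6 (not in A, include), 7 (not in A, include), 8 (not in A, include), 9 (not in A, include), 10 (not in A, include), 11 (not in A, include), 12 (not in A, include)
A' = {2, 4, 5, 6, 7, 8, 9, 10, 11, 12}

{2, 4, 5, 6, 7, 8, 9, 10, 11, 12}


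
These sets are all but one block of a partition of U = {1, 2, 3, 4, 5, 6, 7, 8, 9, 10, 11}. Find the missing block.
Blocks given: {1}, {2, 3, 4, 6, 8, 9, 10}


U = {1, 2, 3, 4, 5, 6, 7, 8, 9, 10, 11}
Shown blocks: {1}, {2, 3, 4, 6, 8, 9, 10}
A partition's blocks are pairwise disjoint and cover U, so the missing block = U \ (union of shown blocks).
Union of shown blocks: {1, 2, 3, 4, 6, 8, 9, 10}
Missing block = U \ (union) = {5, 7, 11}

{5, 7, 11}


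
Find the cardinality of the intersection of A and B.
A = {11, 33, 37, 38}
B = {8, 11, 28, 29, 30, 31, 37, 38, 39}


Set A = {11, 33, 37, 38}
Set B = {8, 11, 28, 29, 30, 31, 37, 38, 39}
A ∩ B = {11, 37, 38}
|A ∩ B| = 3

3


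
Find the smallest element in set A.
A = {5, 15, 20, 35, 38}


Set A = {5, 15, 20, 35, 38}
Elements in ascending order: 5, 15, 20, 35, 38
The smallest element is 5.

5


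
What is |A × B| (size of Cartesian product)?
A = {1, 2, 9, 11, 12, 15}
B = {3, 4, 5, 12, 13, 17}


Set A = {1, 2, 9, 11, 12, 15} has 6 elements.
Set B = {3, 4, 5, 12, 13, 17} has 6 elements.
|A × B| = |A| × |B| = 6 × 6 = 36

36


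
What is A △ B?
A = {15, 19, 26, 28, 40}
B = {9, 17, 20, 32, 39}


Set A = {15, 19, 26, 28, 40}
Set B = {9, 17, 20, 32, 39}
A △ B = (A \ B) ∪ (B \ A)
Elements in A but not B: {15, 19, 26, 28, 40}
Elements in B but not A: {9, 17, 20, 32, 39}
A △ B = {9, 15, 17, 19, 20, 26, 28, 32, 39, 40}

{9, 15, 17, 19, 20, 26, 28, 32, 39, 40}


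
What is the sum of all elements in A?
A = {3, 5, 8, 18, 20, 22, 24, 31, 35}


Set A = {3, 5, 8, 18, 20, 22, 24, 31, 35}
Sum = 3 + 5 + 8 + 18 + 20 + 22 + 24 + 31 + 35 = 166

166


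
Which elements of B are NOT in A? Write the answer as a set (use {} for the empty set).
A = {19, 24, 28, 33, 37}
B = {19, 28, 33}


Set A = {19, 24, 28, 33, 37}
Set B = {19, 28, 33}
Check each element of B against A:
19 ∈ A, 28 ∈ A, 33 ∈ A
Elements of B not in A: {}

{}


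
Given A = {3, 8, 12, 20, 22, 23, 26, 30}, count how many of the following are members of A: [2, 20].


Set A = {3, 8, 12, 20, 22, 23, 26, 30}
Candidates: [2, 20]
Check each candidate:
2 ∉ A, 20 ∈ A
Count of candidates in A: 1

1


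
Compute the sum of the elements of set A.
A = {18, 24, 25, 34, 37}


Set A = {18, 24, 25, 34, 37}
Sum = 18 + 24 + 25 + 34 + 37 = 138

138


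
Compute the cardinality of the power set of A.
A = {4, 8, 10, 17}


Set A = {4, 8, 10, 17}
|A| = 4
The power set P(A) contains all subsets of A.
|P(A)| = 2^|A| = 2^4 = 16

16


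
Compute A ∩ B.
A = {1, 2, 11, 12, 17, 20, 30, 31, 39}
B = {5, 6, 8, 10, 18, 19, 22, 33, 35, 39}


Set A = {1, 2, 11, 12, 17, 20, 30, 31, 39}
Set B = {5, 6, 8, 10, 18, 19, 22, 33, 35, 39}
A ∩ B includes only elements in both sets.
Check each element of A against B:
1 ✗, 2 ✗, 11 ✗, 12 ✗, 17 ✗, 20 ✗, 30 ✗, 31 ✗, 39 ✓
A ∩ B = {39}

{39}


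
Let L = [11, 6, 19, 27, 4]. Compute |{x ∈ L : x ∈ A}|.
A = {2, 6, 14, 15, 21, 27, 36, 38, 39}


Set A = {2, 6, 14, 15, 21, 27, 36, 38, 39}
Candidates: [11, 6, 19, 27, 4]
Check each candidate:
11 ∉ A, 6 ∈ A, 19 ∉ A, 27 ∈ A, 4 ∉ A
Count of candidates in A: 2

2


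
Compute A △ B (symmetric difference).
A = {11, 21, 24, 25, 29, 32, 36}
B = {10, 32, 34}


Set A = {11, 21, 24, 25, 29, 32, 36}
Set B = {10, 32, 34}
A △ B = (A \ B) ∪ (B \ A)
Elements in A but not B: {11, 21, 24, 25, 29, 36}
Elements in B but not A: {10, 34}
A △ B = {10, 11, 21, 24, 25, 29, 34, 36}

{10, 11, 21, 24, 25, 29, 34, 36}


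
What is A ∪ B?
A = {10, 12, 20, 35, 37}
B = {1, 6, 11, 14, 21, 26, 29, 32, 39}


Set A = {10, 12, 20, 35, 37}
Set B = {1, 6, 11, 14, 21, 26, 29, 32, 39}
A ∪ B includes all elements in either set.
Elements from A: {10, 12, 20, 35, 37}
Elements from B not already included: {1, 6, 11, 14, 21, 26, 29, 32, 39}
A ∪ B = {1, 6, 10, 11, 12, 14, 20, 21, 26, 29, 32, 35, 37, 39}

{1, 6, 10, 11, 12, 14, 20, 21, 26, 29, 32, 35, 37, 39}


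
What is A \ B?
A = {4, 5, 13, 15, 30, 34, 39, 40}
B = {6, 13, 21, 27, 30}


Set A = {4, 5, 13, 15, 30, 34, 39, 40}
Set B = {6, 13, 21, 27, 30}
A \ B includes elements in A that are not in B.
Check each element of A:
4 (not in B, keep), 5 (not in B, keep), 13 (in B, remove), 15 (not in B, keep), 30 (in B, remove), 34 (not in B, keep), 39 (not in B, keep), 40 (not in B, keep)
A \ B = {4, 5, 15, 34, 39, 40}

{4, 5, 15, 34, 39, 40}


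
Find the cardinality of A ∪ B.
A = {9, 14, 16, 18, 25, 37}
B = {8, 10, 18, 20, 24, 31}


Set A = {9, 14, 16, 18, 25, 37}, |A| = 6
Set B = {8, 10, 18, 20, 24, 31}, |B| = 6
A ∩ B = {18}, |A ∩ B| = 1
|A ∪ B| = |A| + |B| - |A ∩ B| = 6 + 6 - 1 = 11

11


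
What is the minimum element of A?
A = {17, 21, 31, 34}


Set A = {17, 21, 31, 34}
Elements in ascending order: 17, 21, 31, 34
The smallest element is 17.

17


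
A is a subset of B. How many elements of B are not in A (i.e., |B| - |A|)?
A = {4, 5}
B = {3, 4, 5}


Set A = {4, 5}, |A| = 2
Set B = {3, 4, 5}, |B| = 3
Since A ⊆ B: B \ A = {3}
|B| - |A| = 3 - 2 = 1

1


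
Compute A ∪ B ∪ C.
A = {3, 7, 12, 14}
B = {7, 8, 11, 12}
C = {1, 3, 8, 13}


Set A = {3, 7, 12, 14}
Set B = {7, 8, 11, 12}
Set C = {1, 3, 8, 13}
First, A ∪ B = {3, 7, 8, 11, 12, 14}
Then, (A ∪ B) ∪ C = {1, 3, 7, 8, 11, 12, 13, 14}

{1, 3, 7, 8, 11, 12, 13, 14}


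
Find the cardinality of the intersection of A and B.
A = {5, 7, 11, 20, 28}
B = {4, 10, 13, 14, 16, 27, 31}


Set A = {5, 7, 11, 20, 28}
Set B = {4, 10, 13, 14, 16, 27, 31}
A ∩ B = {}
|A ∩ B| = 0

0


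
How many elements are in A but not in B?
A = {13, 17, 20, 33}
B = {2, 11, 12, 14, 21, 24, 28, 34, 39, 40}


Set A = {13, 17, 20, 33}
Set B = {2, 11, 12, 14, 21, 24, 28, 34, 39, 40}
A \ B = {13, 17, 20, 33}
|A \ B| = 4

4


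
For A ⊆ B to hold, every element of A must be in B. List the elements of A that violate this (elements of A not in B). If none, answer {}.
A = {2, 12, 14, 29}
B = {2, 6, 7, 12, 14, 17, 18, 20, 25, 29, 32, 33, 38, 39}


Set A = {2, 12, 14, 29}
Set B = {2, 6, 7, 12, 14, 17, 18, 20, 25, 29, 32, 33, 38, 39}
Check each element of A against B:
2 ∈ B, 12 ∈ B, 14 ∈ B, 29 ∈ B
Elements of A not in B: {}

{}


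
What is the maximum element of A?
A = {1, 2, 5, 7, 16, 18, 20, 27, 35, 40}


Set A = {1, 2, 5, 7, 16, 18, 20, 27, 35, 40}
Elements in ascending order: 1, 2, 5, 7, 16, 18, 20, 27, 35, 40
The largest element is 40.

40


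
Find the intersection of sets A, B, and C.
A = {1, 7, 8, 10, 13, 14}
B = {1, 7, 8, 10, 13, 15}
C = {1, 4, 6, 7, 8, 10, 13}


Set A = {1, 7, 8, 10, 13, 14}
Set B = {1, 7, 8, 10, 13, 15}
Set C = {1, 4, 6, 7, 8, 10, 13}
First, A ∩ B = {1, 7, 8, 10, 13}
Then, (A ∩ B) ∩ C = {1, 7, 8, 10, 13}

{1, 7, 8, 10, 13}


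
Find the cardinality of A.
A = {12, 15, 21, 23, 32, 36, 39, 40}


Set A = {12, 15, 21, 23, 32, 36, 39, 40}
Listing elements: 12, 15, 21, 23, 32, 36, 39, 40
Counting: 8 elements
|A| = 8

8


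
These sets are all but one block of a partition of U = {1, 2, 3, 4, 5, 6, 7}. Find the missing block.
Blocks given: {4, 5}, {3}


U = {1, 2, 3, 4, 5, 6, 7}
Shown blocks: {4, 5}, {3}
A partition's blocks are pairwise disjoint and cover U, so the missing block = U \ (union of shown blocks).
Union of shown blocks: {3, 4, 5}
Missing block = U \ (union) = {1, 2, 6, 7}

{1, 2, 6, 7}


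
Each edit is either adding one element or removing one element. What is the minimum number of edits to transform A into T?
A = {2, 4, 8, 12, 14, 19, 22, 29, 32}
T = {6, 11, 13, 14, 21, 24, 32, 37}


Set A = {2, 4, 8, 12, 14, 19, 22, 29, 32}
Set T = {6, 11, 13, 14, 21, 24, 32, 37}
Elements to remove from A (in A, not in T): {2, 4, 8, 12, 19, 22, 29} → 7 removals
Elements to add to A (in T, not in A): {6, 11, 13, 21, 24, 37} → 6 additions
Total edits = 7 + 6 = 13

13


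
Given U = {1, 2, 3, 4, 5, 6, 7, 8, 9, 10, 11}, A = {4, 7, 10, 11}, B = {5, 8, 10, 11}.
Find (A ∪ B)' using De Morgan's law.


U = {1, 2, 3, 4, 5, 6, 7, 8, 9, 10, 11}
A = {4, 7, 10, 11}, B = {5, 8, 10, 11}
A ∪ B = {4, 5, 7, 8, 10, 11}
(A ∪ B)' = U \ (A ∪ B) = {1, 2, 3, 6, 9}
Verification via A' ∩ B': A' = {1, 2, 3, 5, 6, 8, 9}, B' = {1, 2, 3, 4, 6, 7, 9}
A' ∩ B' = {1, 2, 3, 6, 9} ✓

{1, 2, 3, 6, 9}


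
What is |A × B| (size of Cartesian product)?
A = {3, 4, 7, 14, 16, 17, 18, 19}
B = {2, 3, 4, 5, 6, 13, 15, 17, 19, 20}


Set A = {3, 4, 7, 14, 16, 17, 18, 19} has 8 elements.
Set B = {2, 3, 4, 5, 6, 13, 15, 17, 19, 20} has 10 elements.
|A × B| = |A| × |B| = 8 × 10 = 80

80


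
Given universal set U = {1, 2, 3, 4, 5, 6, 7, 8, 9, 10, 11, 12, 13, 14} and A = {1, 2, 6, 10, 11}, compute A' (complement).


Universal set U = {1, 2, 3, 4, 5, 6, 7, 8, 9, 10, 11, 12, 13, 14}
Set A = {1, 2, 6, 10, 11}
A' = U \ A = elements in U but not in A
Checking each element of U:
1 (in A, exclude), 2 (in A, exclude), 3 (not in A, include), 4 (not in A, include), 5 (not in A, include), 6 (in A, exclude), 7 (not in A, include), 8 (not in A, include), 9 (not in A, include), 10 (in A, exclude), 11 (in A, exclude), 12 (not in A, include), 13 (not in A, include), 14 (not in A, include)
A' = {3, 4, 5, 7, 8, 9, 12, 13, 14}

{3, 4, 5, 7, 8, 9, 12, 13, 14}


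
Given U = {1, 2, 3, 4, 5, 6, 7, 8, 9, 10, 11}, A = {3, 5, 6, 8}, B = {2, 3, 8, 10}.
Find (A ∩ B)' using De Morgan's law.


U = {1, 2, 3, 4, 5, 6, 7, 8, 9, 10, 11}
A = {3, 5, 6, 8}, B = {2, 3, 8, 10}
A ∩ B = {3, 8}
(A ∩ B)' = U \ (A ∩ B) = {1, 2, 4, 5, 6, 7, 9, 10, 11}
Verification via A' ∪ B': A' = {1, 2, 4, 7, 9, 10, 11}, B' = {1, 4, 5, 6, 7, 9, 11}
A' ∪ B' = {1, 2, 4, 5, 6, 7, 9, 10, 11} ✓

{1, 2, 4, 5, 6, 7, 9, 10, 11}


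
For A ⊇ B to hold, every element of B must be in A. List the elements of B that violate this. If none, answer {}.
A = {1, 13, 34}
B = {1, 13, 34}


Set A = {1, 13, 34}
Set B = {1, 13, 34}
Check each element of B against A:
1 ∈ A, 13 ∈ A, 34 ∈ A
Elements of B not in A: {}

{}


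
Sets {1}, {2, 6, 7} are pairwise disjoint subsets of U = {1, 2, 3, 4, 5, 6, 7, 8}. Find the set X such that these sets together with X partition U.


U = {1, 2, 3, 4, 5, 6, 7, 8}
Shown blocks: {1}, {2, 6, 7}
A partition's blocks are pairwise disjoint and cover U, so the missing block = U \ (union of shown blocks).
Union of shown blocks: {1, 2, 6, 7}
Missing block = U \ (union) = {3, 4, 5, 8}

{3, 4, 5, 8}


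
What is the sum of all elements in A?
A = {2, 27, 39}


Set A = {2, 27, 39}
Sum = 2 + 27 + 39 = 68

68


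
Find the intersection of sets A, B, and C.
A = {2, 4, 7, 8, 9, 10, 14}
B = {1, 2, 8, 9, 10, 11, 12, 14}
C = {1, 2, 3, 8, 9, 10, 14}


Set A = {2, 4, 7, 8, 9, 10, 14}
Set B = {1, 2, 8, 9, 10, 11, 12, 14}
Set C = {1, 2, 3, 8, 9, 10, 14}
First, A ∩ B = {2, 8, 9, 10, 14}
Then, (A ∩ B) ∩ C = {2, 8, 9, 10, 14}

{2, 8, 9, 10, 14}


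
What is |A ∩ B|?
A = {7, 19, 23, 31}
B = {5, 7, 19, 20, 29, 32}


Set A = {7, 19, 23, 31}
Set B = {5, 7, 19, 20, 29, 32}
A ∩ B = {7, 19}
|A ∩ B| = 2

2


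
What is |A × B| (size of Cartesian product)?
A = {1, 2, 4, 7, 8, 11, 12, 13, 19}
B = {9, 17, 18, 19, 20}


Set A = {1, 2, 4, 7, 8, 11, 12, 13, 19} has 9 elements.
Set B = {9, 17, 18, 19, 20} has 5 elements.
|A × B| = |A| × |B| = 9 × 5 = 45

45


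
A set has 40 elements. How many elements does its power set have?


The set has 40 elements.
The power set contains all possible subsets.
|P(A)| = 2^|A| = 2^40 = 1099511627776

1099511627776


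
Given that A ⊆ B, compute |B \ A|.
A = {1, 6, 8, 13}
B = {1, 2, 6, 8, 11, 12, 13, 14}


Set A = {1, 6, 8, 13}, |A| = 4
Set B = {1, 2, 6, 8, 11, 12, 13, 14}, |B| = 8
Since A ⊆ B: B \ A = {2, 11, 12, 14}
|B| - |A| = 8 - 4 = 4

4


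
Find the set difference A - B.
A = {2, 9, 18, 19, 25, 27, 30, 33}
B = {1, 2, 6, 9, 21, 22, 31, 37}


Set A = {2, 9, 18, 19, 25, 27, 30, 33}
Set B = {1, 2, 6, 9, 21, 22, 31, 37}
A \ B includes elements in A that are not in B.
Check each element of A:
2 (in B, remove), 9 (in B, remove), 18 (not in B, keep), 19 (not in B, keep), 25 (not in B, keep), 27 (not in B, keep), 30 (not in B, keep), 33 (not in B, keep)
A \ B = {18, 19, 25, 27, 30, 33}

{18, 19, 25, 27, 30, 33}
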